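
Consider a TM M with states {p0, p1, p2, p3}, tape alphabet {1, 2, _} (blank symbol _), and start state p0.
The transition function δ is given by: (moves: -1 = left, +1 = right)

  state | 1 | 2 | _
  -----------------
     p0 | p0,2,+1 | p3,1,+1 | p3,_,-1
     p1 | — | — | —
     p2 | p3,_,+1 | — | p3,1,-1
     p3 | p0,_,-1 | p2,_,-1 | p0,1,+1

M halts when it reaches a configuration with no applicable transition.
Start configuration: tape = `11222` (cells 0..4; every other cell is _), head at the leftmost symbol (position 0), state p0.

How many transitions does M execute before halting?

state=p0 head=0 tape=[1]1222__   (p0,1)→(p0,2,+1)
state=p0 head=1 tape=2[1]222__   (p0,1)→(p0,2,+1)
state=p0 head=2 tape=22[2]22__   (p0,2)→(p3,1,+1)
state=p3 head=3 tape=221[2]2__   (p3,2)→(p2,_,-1)
state=p2 head=2 tape=22[1]_2__   (p2,1)→(p3,_,+1)
state=p3 head=3 tape=22_[_]2__   (p3,_)→(p0,1,+1)
state=p0 head=4 tape=22_1[2]__   (p0,2)→(p3,1,+1)
state=p3 head=5 tape=22_11[_]_   (p3,_)→(p0,1,+1)
state=p0 head=6 tape=22_111[_]   (p0,_)→(p3,_,-1)
state=p3 head=5 tape=22_11[1]_   (p3,1)→(p0,_,-1)
state=p0 head=4 tape=22_1[1]__   (p0,1)→(p0,2,+1)
state=p0 head=5 tape=22_12[_]_   (p0,_)→(p3,_,-1)
state=p3 head=4 tape=22_1[2]__   (p3,2)→(p2,_,-1)
state=p2 head=3 tape=22_[1]___   (p2,1)→(p3,_,+1)
state=p3 head=4 tape=22__[_]__   (p3,_)→(p0,1,+1)
state=p0 head=5 tape=22__1[_]_   (p0,_)→(p3,_,-1)
state=p3 head=4 tape=22__[1]__   (p3,1)→(p0,_,-1)
state=p0 head=3 tape=22_[_]___   (p0,_)→(p3,_,-1)
state=p3 head=2 tape=22[_]____   (p3,_)→(p0,1,+1)
state=p0 head=3 tape=221[_]___   (p0,_)→(p3,_,-1)
state=p3 head=2 tape=22[1]____   (p3,1)→(p0,_,-1)
state=p0 head=1 tape=2[2]_____   (p0,2)→(p3,1,+1)
state=p3 head=2 tape=21[_]____   (p3,_)→(p0,1,+1)
state=p0 head=3 tape=211[_]___   (p0,_)→(p3,_,-1)
state=p3 head=2 tape=21[1]____   (p3,1)→(p0,_,-1)
state=p0 head=1 tape=2[1]_____   (p0,1)→(p0,2,+1)
state=p0 head=2 tape=22[_]____   (p0,_)→(p3,_,-1)
state=p3 head=1 tape=2[2]_____   (p3,2)→(p2,_,-1)
state=p2 head=0 tape=[2]______
M halts after 28 transitions.

28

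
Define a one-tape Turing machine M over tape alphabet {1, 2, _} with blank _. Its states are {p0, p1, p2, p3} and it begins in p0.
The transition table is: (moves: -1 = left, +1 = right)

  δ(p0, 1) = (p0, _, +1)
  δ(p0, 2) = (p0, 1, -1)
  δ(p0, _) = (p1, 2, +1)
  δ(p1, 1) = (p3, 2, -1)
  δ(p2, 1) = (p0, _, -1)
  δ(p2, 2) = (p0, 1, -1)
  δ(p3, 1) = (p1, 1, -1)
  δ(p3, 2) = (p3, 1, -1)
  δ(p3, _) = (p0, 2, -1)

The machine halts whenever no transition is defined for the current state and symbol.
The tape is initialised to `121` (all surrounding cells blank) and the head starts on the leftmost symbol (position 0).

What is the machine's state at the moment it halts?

p0 | __[1]21   read 1 → write _, move +1, go to p0
p0 | ___[2]1   read 2 → write 1, move -1, go to p0
p0 | __[_]11   read _ → write 2, move +1, go to p1
p1 | __2[1]1   read 1 → write 2, move -1, go to p3
p3 | __[2]21   read 2 → write 1, move -1, go to p3
p3 | _[_]121   read _ → write 2, move -1, go to p0
p0 | [_]2121   read _ → write 2, move +1, go to p1
p1 | 2[2]121
No transition is defined for (p1, 2); M halts in state p1.

p1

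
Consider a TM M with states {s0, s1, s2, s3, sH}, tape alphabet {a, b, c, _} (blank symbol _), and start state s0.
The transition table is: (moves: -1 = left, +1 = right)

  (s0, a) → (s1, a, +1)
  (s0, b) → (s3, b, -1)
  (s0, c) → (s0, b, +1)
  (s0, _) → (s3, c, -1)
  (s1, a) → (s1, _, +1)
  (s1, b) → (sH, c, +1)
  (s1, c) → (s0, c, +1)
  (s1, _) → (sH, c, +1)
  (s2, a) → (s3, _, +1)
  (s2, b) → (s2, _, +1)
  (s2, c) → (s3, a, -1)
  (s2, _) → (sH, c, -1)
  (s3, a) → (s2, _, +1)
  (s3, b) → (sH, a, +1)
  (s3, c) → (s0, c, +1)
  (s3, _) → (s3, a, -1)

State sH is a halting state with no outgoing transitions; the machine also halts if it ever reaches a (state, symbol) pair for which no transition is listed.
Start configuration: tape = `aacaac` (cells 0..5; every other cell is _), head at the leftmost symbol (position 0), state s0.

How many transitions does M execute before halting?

state=s0 head=0 tape=[a]acaac__   (s0,a)→(s1,a,+1)
state=s1 head=1 tape=a[a]caac__   (s1,a)→(s1,_,+1)
state=s1 head=2 tape=a_[c]aac__   (s1,c)→(s0,c,+1)
state=s0 head=3 tape=a_c[a]ac__   (s0,a)→(s1,a,+1)
state=s1 head=4 tape=a_ca[a]c__   (s1,a)→(s1,_,+1)
state=s1 head=5 tape=a_ca_[c]__   (s1,c)→(s0,c,+1)
state=s0 head=6 tape=a_ca_c[_]_   (s0,_)→(s3,c,-1)
state=s3 head=5 tape=a_ca_[c]c_   (s3,c)→(s0,c,+1)
state=s0 head=6 tape=a_ca_c[c]_   (s0,c)→(s0,b,+1)
state=s0 head=7 tape=a_ca_cb[_]   (s0,_)→(s3,c,-1)
state=s3 head=6 tape=a_ca_c[b]c   (s3,b)→(sH,a,+1)
state=sH head=7 tape=a_ca_ca[c]
M halts after 11 transitions.

11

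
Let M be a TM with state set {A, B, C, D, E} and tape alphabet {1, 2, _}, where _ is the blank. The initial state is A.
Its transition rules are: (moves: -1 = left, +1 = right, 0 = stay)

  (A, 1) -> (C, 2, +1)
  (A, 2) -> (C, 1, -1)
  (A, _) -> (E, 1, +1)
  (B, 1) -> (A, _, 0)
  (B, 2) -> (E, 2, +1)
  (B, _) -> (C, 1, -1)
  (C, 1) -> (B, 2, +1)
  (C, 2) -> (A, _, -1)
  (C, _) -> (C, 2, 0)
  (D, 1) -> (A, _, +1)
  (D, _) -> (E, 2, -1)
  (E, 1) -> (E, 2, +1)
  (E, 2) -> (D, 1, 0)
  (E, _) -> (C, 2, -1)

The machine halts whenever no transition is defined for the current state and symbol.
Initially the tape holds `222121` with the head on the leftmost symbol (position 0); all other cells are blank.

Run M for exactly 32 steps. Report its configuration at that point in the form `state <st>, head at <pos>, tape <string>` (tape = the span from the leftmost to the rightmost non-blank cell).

state=A head=0 tape=_____[2]22121   (A,2)→(C,1,-1)
state=C head=-1 tape=____[_]122121   (C,_)→(C,2,0)
state=C head=-1 tape=____[2]122121   (C,2)→(A,_,-1)
state=A head=-2 tape=___[_]_122121   (A,_)→(E,1,+1)
state=E head=-1 tape=___1[_]122121   (E,_)→(C,2,-1)
state=C head=-2 tape=___[1]2122121   (C,1)→(B,2,+1)
state=B head=-1 tape=___2[2]122121   (B,2)→(E,2,+1)
state=E head=0 tape=___22[1]22121   (E,1)→(E,2,+1)
state=E head=1 tape=___222[2]2121   (E,2)→(D,1,0)
state=D head=1 tape=___222[1]2121   (D,1)→(A,_,+1)
state=A head=2 tape=___222_[2]121   (A,2)→(C,1,-1)
state=C head=1 tape=___222[_]1121   (C,_)→(C,2,0)
state=C head=1 tape=___222[2]1121   (C,2)→(A,_,-1)
state=A head=0 tape=___22[2]_1121   (A,2)→(C,1,-1)
state=C head=-1 tape=___2[2]1_1121   (C,2)→(A,_,-1)
state=A head=-2 tape=___[2]_1_1121   (A,2)→(C,1,-1)
state=C head=-3 tape=__[_]1_1_1121   (C,_)→(C,2,0)
state=C head=-3 tape=__[2]1_1_1121   (C,2)→(A,_,-1)
state=A head=-4 tape=_[_]_1_1_1121   (A,_)→(E,1,+1)
state=E head=-3 tape=_1[_]1_1_1121   (E,_)→(C,2,-1)
state=C head=-4 tape=_[1]21_1_1121   (C,1)→(B,2,+1)
state=B head=-3 tape=_2[2]1_1_1121   (B,2)→(E,2,+1)
state=E head=-2 tape=_22[1]_1_1121   (E,1)→(E,2,+1)
state=E head=-1 tape=_222[_]1_1121   (E,_)→(C,2,-1)
state=C head=-2 tape=_22[2]21_1121   (C,2)→(A,_,-1)
state=A head=-3 tape=_2[2]_21_1121   (A,2)→(C,1,-1)
state=C head=-4 tape=_[2]1_21_1121   (C,2)→(A,_,-1)
state=A head=-5 tape=[_]_1_21_1121   (A,_)→(E,1,+1)
state=E head=-4 tape=1[_]1_21_1121   (E,_)→(C,2,-1)
state=C head=-5 tape=[1]21_21_1121   (C,1)→(B,2,+1)
state=B head=-4 tape=2[2]1_21_1121   (B,2)→(E,2,+1)
state=E head=-3 tape=22[1]_21_1121   (E,1)→(E,2,+1)
state=E head=-2 tape=222[_]21_1121
After 32 steps: state E, head at -2, tape 222_21_1121.

state E, head at -2, tape 222_21_1121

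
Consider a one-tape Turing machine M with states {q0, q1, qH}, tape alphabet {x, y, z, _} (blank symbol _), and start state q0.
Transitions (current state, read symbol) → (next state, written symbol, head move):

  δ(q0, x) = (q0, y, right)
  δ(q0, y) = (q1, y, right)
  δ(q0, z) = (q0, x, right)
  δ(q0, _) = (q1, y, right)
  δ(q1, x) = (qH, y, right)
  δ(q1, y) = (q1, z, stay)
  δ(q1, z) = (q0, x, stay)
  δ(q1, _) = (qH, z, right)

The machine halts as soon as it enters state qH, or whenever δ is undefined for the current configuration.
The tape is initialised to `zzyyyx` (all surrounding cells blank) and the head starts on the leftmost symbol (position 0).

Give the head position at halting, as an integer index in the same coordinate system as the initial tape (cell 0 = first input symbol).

6

state=q0 head=0 tape=[z]zyyyx_   (q0,z)→(q0,x,right)
state=q0 head=1 tape=x[z]yyyx_   (q0,z)→(q0,x,right)
state=q0 head=2 tape=xx[y]yyx_   (q0,y)→(q1,y,right)
state=q1 head=3 tape=xxy[y]yx_   (q1,y)→(q1,z,stay)
state=q1 head=3 tape=xxy[z]yx_   (q1,z)→(q0,x,stay)
state=q0 head=3 tape=xxy[x]yx_   (q0,x)→(q0,y,right)
state=q0 head=4 tape=xxyy[y]x_   (q0,y)→(q1,y,right)
state=q1 head=5 tape=xxyyy[x]_   (q1,x)→(qH,y,right)
state=qH head=6 tape=xxyyyy[_]
At halt the head is at cell 6.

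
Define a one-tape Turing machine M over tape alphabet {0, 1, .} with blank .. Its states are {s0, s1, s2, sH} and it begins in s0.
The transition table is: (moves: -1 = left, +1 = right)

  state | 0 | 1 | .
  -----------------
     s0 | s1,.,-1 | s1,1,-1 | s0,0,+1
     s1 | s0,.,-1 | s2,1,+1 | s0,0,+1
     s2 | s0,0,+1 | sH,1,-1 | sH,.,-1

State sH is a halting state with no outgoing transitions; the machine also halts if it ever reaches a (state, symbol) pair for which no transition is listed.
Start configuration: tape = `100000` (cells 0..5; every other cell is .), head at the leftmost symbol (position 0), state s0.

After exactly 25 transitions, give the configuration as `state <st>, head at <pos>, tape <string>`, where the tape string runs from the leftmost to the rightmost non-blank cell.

state=s0 head=0 tape=.....[1]00000   (s0,1)→(s1,1,-1)
state=s1 head=-1 tape=....[.]100000   (s1,.)→(s0,0,+1)
state=s0 head=0 tape=....0[1]00000   (s0,1)→(s1,1,-1)
state=s1 head=-1 tape=....[0]100000   (s1,0)→(s0,.,-1)
state=s0 head=-2 tape=...[.].100000   (s0,.)→(s0,0,+1)
state=s0 head=-1 tape=...0[.]100000   (s0,.)→(s0,0,+1)
state=s0 head=0 tape=...00[1]00000   (s0,1)→(s1,1,-1)
state=s1 head=-1 tape=...0[0]100000   (s1,0)→(s0,.,-1)
state=s0 head=-2 tape=...[0].100000   (s0,0)→(s1,.,-1)
state=s1 head=-3 tape=..[.]..100000   (s1,.)→(s0,0,+1)
state=s0 head=-2 tape=..0[.].100000   (s0,.)→(s0,0,+1)
state=s0 head=-1 tape=..00[.]100000   (s0,.)→(s0,0,+1)
state=s0 head=0 tape=..000[1]00000   (s0,1)→(s1,1,-1)
state=s1 head=-1 tape=..00[0]100000   (s1,0)→(s0,.,-1)
state=s0 head=-2 tape=..0[0].100000   (s0,0)→(s1,.,-1)
state=s1 head=-3 tape=..[0]..100000   (s1,0)→(s0,.,-1)
state=s0 head=-4 tape=.[.]...100000   (s0,.)→(s0,0,+1)
state=s0 head=-3 tape=.0[.]..100000   (s0,.)→(s0,0,+1)
state=s0 head=-2 tape=.00[.].100000   (s0,.)→(s0,0,+1)
state=s0 head=-1 tape=.000[.]100000   (s0,.)→(s0,0,+1)
state=s0 head=0 tape=.0000[1]00000   (s0,1)→(s1,1,-1)
state=s1 head=-1 tape=.000[0]100000   (s1,0)→(s0,.,-1)
state=s0 head=-2 tape=.00[0].100000   (s0,0)→(s1,.,-1)
state=s1 head=-3 tape=.0[0]..100000   (s1,0)→(s0,.,-1)
state=s0 head=-4 tape=.[0]...100000   (s0,0)→(s1,.,-1)
state=s1 head=-5 tape=[.]....100000
After 25 steps: state s1, head at -5, tape 100000.

state s1, head at -5, tape 100000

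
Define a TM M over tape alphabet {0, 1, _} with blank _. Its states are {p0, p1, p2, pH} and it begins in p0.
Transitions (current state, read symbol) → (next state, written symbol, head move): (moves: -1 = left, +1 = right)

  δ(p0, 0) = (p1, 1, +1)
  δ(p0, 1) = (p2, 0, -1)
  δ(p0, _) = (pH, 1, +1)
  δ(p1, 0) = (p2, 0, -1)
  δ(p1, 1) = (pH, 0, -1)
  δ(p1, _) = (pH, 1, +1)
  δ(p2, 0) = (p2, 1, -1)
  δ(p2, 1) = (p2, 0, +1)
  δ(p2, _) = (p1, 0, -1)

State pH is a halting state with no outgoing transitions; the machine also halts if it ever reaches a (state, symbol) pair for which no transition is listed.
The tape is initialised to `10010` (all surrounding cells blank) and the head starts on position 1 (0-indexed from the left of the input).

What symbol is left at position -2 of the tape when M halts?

state=p0 head=1 tape=__1[0]010   (p0,0)→(p1,1,+1)
state=p1 head=2 tape=__11[0]10   (p1,0)→(p2,0,-1)
state=p2 head=1 tape=__1[1]010   (p2,1)→(p2,0,+1)
state=p2 head=2 tape=__10[0]10   (p2,0)→(p2,1,-1)
state=p2 head=1 tape=__1[0]110   (p2,0)→(p2,1,-1)
state=p2 head=0 tape=__[1]1110   (p2,1)→(p2,0,+1)
state=p2 head=1 tape=__0[1]110   (p2,1)→(p2,0,+1)
state=p2 head=2 tape=__00[1]10   (p2,1)→(p2,0,+1)
state=p2 head=3 tape=__000[1]0   (p2,1)→(p2,0,+1)
state=p2 head=4 tape=__0000[0]   (p2,0)→(p2,1,-1)
state=p2 head=3 tape=__000[0]1   (p2,0)→(p2,1,-1)
state=p2 head=2 tape=__00[0]11   (p2,0)→(p2,1,-1)
state=p2 head=1 tape=__0[0]111   (p2,0)→(p2,1,-1)
state=p2 head=0 tape=__[0]1111   (p2,0)→(p2,1,-1)
state=p2 head=-1 tape=_[_]11111   (p2,_)→(p1,0,-1)
state=p1 head=-2 tape=[_]011111   (p1,_)→(pH,1,+1)
state=pH head=-1 tape=1[0]11111
Cell -2 holds 1 when M halts.

1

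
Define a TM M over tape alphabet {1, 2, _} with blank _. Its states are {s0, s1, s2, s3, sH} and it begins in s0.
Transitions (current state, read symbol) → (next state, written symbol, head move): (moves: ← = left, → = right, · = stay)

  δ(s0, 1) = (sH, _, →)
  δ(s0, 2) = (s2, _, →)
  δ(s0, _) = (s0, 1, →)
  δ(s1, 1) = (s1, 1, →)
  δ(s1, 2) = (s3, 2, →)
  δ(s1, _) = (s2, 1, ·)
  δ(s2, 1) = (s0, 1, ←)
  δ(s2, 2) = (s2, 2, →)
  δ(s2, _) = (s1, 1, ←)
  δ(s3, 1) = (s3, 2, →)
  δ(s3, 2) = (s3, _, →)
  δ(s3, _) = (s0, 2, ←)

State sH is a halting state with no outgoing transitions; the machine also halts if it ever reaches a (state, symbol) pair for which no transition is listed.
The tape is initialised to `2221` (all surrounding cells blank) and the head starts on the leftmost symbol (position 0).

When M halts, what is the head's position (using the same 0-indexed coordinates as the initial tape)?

s0 | [2]221_   read 2 → write _, move →, go to s2
s2 | _[2]21_   read 2 → write 2, move →, go to s2
s2 | _2[2]1_   read 2 → write 2, move →, go to s2
s2 | _22[1]_   read 1 → write 1, move ←, go to s0
s0 | _2[2]1_   read 2 → write _, move →, go to s2
s2 | _2_[1]_   read 1 → write 1, move ←, go to s0
s0 | _2[_]1_   read _ → write 1, move →, go to s0
s0 | _21[1]_   read 1 → write _, move →, go to sH
sH | _21_[_]
At halt the head is at cell 4.

4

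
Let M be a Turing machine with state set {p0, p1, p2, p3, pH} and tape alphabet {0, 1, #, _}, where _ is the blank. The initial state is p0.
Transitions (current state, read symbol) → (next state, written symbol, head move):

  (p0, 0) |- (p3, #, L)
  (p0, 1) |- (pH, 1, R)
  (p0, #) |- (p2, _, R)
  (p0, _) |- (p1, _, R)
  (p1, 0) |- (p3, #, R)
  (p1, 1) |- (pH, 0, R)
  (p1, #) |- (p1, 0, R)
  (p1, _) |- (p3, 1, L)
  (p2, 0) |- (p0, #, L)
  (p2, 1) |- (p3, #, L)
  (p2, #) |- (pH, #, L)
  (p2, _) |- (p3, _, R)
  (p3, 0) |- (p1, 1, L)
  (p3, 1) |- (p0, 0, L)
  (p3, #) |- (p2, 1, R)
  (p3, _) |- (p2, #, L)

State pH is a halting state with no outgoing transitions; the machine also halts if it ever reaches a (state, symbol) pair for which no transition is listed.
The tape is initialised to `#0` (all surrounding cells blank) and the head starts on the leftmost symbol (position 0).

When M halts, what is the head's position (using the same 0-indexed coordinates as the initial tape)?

state=p0 head=0 tape=__[#]0__   (p0,#)→(p2,_,R)
state=p2 head=1 tape=___[0]__   (p2,0)→(p0,#,L)
state=p0 head=0 tape=__[_]#__   (p0,_)→(p1,_,R)
state=p1 head=1 tape=___[#]__   (p1,#)→(p1,0,R)
state=p1 head=2 tape=___0[_]_   (p1,_)→(p3,1,L)
state=p3 head=1 tape=___[0]1_   (p3,0)→(p1,1,L)
state=p1 head=0 tape=__[_]11_   (p1,_)→(p3,1,L)
state=p3 head=-1 tape=_[_]111_   (p3,_)→(p2,#,L)
state=p2 head=-2 tape=[_]#111_   (p2,_)→(p3,_,R)
state=p3 head=-1 tape=_[#]111_   (p3,#)→(p2,1,R)
state=p2 head=0 tape=_1[1]11_   (p2,1)→(p3,#,L)
state=p3 head=-1 tape=_[1]#11_   (p3,1)→(p0,0,L)
state=p0 head=-2 tape=[_]0#11_   (p0,_)→(p1,_,R)
state=p1 head=-1 tape=_[0]#11_   (p1,0)→(p3,#,R)
state=p3 head=0 tape=_#[#]11_   (p3,#)→(p2,1,R)
state=p2 head=1 tape=_#1[1]1_   (p2,1)→(p3,#,L)
state=p3 head=0 tape=_#[1]#1_   (p3,1)→(p0,0,L)
state=p0 head=-1 tape=_[#]0#1_   (p0,#)→(p2,_,R)
state=p2 head=0 tape=__[0]#1_   (p2,0)→(p0,#,L)
state=p0 head=-1 tape=_[_]##1_   (p0,_)→(p1,_,R)
state=p1 head=0 tape=__[#]#1_   (p1,#)→(p1,0,R)
state=p1 head=1 tape=__0[#]1_   (p1,#)→(p1,0,R)
state=p1 head=2 tape=__00[1]_   (p1,1)→(pH,0,R)
state=pH head=3 tape=__000[_]
At halt the head is at cell 3.

3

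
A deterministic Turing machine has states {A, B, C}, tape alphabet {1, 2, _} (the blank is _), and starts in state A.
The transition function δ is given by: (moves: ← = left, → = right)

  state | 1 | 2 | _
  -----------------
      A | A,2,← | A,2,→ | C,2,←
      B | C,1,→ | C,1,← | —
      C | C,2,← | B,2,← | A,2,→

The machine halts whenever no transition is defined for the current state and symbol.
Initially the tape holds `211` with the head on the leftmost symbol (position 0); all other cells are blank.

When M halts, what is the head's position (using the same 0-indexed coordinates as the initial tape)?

state=A head=0 tape=_[2]11_   (A,2)→(A,2,→)
state=A head=1 tape=_2[1]1_   (A,1)→(A,2,←)
state=A head=0 tape=_[2]21_   (A,2)→(A,2,→)
state=A head=1 tape=_2[2]1_   (A,2)→(A,2,→)
state=A head=2 tape=_22[1]_   (A,1)→(A,2,←)
state=A head=1 tape=_2[2]2_   (A,2)→(A,2,→)
state=A head=2 tape=_22[2]_   (A,2)→(A,2,→)
state=A head=3 tape=_222[_]   (A,_)→(C,2,←)
state=C head=2 tape=_22[2]2   (C,2)→(B,2,←)
state=B head=1 tape=_2[2]22   (B,2)→(C,1,←)
state=C head=0 tape=_[2]122   (C,2)→(B,2,←)
state=B head=-1 tape=[_]2122
At halt the head is at cell -1.

-1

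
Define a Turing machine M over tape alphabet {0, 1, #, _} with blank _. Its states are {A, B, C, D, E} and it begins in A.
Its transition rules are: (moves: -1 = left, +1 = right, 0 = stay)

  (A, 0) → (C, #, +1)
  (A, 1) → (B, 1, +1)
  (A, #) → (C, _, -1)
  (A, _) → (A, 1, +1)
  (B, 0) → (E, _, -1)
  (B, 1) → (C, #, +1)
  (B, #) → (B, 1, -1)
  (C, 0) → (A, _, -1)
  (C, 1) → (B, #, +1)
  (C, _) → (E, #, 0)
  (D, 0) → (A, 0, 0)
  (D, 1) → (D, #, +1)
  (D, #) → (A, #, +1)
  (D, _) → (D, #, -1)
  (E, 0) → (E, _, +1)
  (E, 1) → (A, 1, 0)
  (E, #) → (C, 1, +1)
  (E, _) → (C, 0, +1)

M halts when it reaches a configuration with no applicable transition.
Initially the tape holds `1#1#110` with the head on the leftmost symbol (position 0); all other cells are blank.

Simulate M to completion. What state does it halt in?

state=A head=0 tape=[1]#1#110   (A,1)→(B,1,+1)
state=B head=1 tape=1[#]1#110   (B,#)→(B,1,-1)
state=B head=0 tape=[1]11#110   (B,1)→(C,#,+1)
state=C head=1 tape=#[1]1#110   (C,1)→(B,#,+1)
state=B head=2 tape=##[1]#110   (B,1)→(C,#,+1)
state=C head=3 tape=###[#]110
No transition is defined for (C, #); M halts in state C.

C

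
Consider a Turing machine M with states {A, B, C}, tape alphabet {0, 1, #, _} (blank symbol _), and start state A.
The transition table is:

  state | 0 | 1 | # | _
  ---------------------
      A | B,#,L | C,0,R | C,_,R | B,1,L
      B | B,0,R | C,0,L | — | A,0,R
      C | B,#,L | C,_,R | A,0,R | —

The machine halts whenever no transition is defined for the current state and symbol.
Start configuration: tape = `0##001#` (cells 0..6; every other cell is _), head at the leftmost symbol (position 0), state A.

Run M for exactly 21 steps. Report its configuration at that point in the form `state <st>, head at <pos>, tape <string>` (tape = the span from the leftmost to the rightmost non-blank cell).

state=A head=0 tape=_[0]##001#_   (A,0)→(B,#,L)
state=B head=-1 tape=[_]###001#_   (B,_)→(A,0,R)
state=A head=0 tape=0[#]##001#_   (A,#)→(C,_,R)
state=C head=1 tape=0_[#]#001#_   (C,#)→(A,0,R)
state=A head=2 tape=0_0[#]001#_   (A,#)→(C,_,R)
state=C head=3 tape=0_0_[0]01#_   (C,0)→(B,#,L)
state=B head=2 tape=0_0[_]#01#_   (B,_)→(A,0,R)
state=A head=3 tape=0_00[#]01#_   (A,#)→(C,_,R)
state=C head=4 tape=0_00_[0]1#_   (C,0)→(B,#,L)
state=B head=3 tape=0_00[_]#1#_   (B,_)→(A,0,R)
state=A head=4 tape=0_000[#]1#_   (A,#)→(C,_,R)
state=C head=5 tape=0_000_[1]#_   (C,1)→(C,_,R)
state=C head=6 tape=0_000__[#]_   (C,#)→(A,0,R)
state=A head=7 tape=0_000__0[_]   (A,_)→(B,1,L)
state=B head=6 tape=0_000__[0]1   (B,0)→(B,0,R)
state=B head=7 tape=0_000__0[1]   (B,1)→(C,0,L)
state=C head=6 tape=0_000__[0]0   (C,0)→(B,#,L)
state=B head=5 tape=0_000_[_]#0   (B,_)→(A,0,R)
state=A head=6 tape=0_000_0[#]0   (A,#)→(C,_,R)
state=C head=7 tape=0_000_0_[0]   (C,0)→(B,#,L)
state=B head=6 tape=0_000_0[_]#   (B,_)→(A,0,R)
state=A head=7 tape=0_000_00[#]
After 21 steps: state A, head at 7, tape 0_000_00#.

state A, head at 7, tape 0_000_00#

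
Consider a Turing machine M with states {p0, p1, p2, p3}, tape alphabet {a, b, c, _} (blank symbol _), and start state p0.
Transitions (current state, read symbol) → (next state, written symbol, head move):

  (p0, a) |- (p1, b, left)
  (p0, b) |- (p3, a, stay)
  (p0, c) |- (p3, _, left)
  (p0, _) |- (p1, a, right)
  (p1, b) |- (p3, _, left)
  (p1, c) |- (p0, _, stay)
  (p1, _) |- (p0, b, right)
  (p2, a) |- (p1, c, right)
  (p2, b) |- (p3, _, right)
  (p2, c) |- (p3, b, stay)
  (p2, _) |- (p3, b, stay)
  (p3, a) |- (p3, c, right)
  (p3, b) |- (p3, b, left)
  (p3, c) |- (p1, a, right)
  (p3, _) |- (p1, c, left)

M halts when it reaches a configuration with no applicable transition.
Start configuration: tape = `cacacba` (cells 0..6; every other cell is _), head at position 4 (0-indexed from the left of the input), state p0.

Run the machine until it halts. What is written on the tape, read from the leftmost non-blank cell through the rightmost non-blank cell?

state=p0 head=4 tape=caca[c]ba   (p0,c)→(p3,_,left)
state=p3 head=3 tape=cac[a]_ba   (p3,a)→(p3,c,right)
state=p3 head=4 tape=cacc[_]ba   (p3,_)→(p1,c,left)
state=p1 head=3 tape=cac[c]cba   (p1,c)→(p0,_,stay)
state=p0 head=3 tape=cac[_]cba   (p0,_)→(p1,a,right)
state=p1 head=4 tape=caca[c]ba   (p1,c)→(p0,_,stay)
state=p0 head=4 tape=caca[_]ba   (p0,_)→(p1,a,right)
state=p1 head=5 tape=cacaa[b]a   (p1,b)→(p3,_,left)
state=p3 head=4 tape=caca[a]_a   (p3,a)→(p3,c,right)
state=p3 head=5 tape=cacac[_]a   (p3,_)→(p1,c,left)
state=p1 head=4 tape=caca[c]ca   (p1,c)→(p0,_,stay)
state=p0 head=4 tape=caca[_]ca   (p0,_)→(p1,a,right)
state=p1 head=5 tape=cacaa[c]a   (p1,c)→(p0,_,stay)
state=p0 head=5 tape=cacaa[_]a   (p0,_)→(p1,a,right)
state=p1 head=6 tape=cacaaa[a]
The non-blank tape span at halt is cacaaaa.

cacaaaa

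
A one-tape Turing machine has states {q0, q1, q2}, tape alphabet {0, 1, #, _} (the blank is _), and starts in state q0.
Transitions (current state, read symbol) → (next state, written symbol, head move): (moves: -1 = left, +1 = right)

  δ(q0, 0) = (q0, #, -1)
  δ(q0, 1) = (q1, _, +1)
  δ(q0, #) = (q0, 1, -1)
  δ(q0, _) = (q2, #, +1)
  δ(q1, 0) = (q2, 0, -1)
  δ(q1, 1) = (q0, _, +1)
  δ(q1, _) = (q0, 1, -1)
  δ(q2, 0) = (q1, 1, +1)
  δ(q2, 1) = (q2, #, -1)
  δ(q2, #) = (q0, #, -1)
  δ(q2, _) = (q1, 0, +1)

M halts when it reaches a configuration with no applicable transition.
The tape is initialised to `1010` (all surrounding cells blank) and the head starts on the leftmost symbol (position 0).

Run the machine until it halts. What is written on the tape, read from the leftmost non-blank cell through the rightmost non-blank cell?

state=q0 head=0 tape=_[1]010   (q0,1)→(q1,_,+1)
state=q1 head=1 tape=__[0]10   (q1,0)→(q2,0,-1)
state=q2 head=0 tape=_[_]010   (q2,_)→(q1,0,+1)
state=q1 head=1 tape=_0[0]10   (q1,0)→(q2,0,-1)
state=q2 head=0 tape=_[0]010   (q2,0)→(q1,1,+1)
state=q1 head=1 tape=_1[0]10   (q1,0)→(q2,0,-1)
state=q2 head=0 tape=_[1]010   (q2,1)→(q2,#,-1)
state=q2 head=-1 tape=[_]#010   (q2,_)→(q1,0,+1)
state=q1 head=0 tape=0[#]010
The non-blank tape span at halt is 0#010.

0#010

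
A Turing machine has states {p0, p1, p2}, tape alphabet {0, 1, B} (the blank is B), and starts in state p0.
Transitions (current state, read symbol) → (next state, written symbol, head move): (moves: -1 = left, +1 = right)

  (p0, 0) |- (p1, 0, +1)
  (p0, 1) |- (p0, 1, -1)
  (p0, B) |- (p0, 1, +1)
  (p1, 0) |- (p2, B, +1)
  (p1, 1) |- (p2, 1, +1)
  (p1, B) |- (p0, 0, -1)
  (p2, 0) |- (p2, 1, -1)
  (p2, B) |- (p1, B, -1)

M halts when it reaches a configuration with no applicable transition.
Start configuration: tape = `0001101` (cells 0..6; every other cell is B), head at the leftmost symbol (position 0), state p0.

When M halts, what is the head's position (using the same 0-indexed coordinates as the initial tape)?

2

state=p0 head=0 tape=B[0]001101   (p0,0)→(p1,0,+1)
state=p1 head=1 tape=B0[0]01101   (p1,0)→(p2,B,+1)
state=p2 head=2 tape=B0B[0]1101   (p2,0)→(p2,1,-1)
state=p2 head=1 tape=B0[B]11101   (p2,B)→(p1,B,-1)
state=p1 head=0 tape=B[0]B11101   (p1,0)→(p2,B,+1)
state=p2 head=1 tape=BB[B]11101   (p2,B)→(p1,B,-1)
state=p1 head=0 tape=B[B]B11101   (p1,B)→(p0,0,-1)
state=p0 head=-1 tape=[B]0B11101   (p0,B)→(p0,1,+1)
state=p0 head=0 tape=1[0]B11101   (p0,0)→(p1,0,+1)
state=p1 head=1 tape=10[B]11101   (p1,B)→(p0,0,-1)
state=p0 head=0 tape=1[0]011101   (p0,0)→(p1,0,+1)
state=p1 head=1 tape=10[0]11101   (p1,0)→(p2,B,+1)
state=p2 head=2 tape=10B[1]1101
At halt the head is at cell 2.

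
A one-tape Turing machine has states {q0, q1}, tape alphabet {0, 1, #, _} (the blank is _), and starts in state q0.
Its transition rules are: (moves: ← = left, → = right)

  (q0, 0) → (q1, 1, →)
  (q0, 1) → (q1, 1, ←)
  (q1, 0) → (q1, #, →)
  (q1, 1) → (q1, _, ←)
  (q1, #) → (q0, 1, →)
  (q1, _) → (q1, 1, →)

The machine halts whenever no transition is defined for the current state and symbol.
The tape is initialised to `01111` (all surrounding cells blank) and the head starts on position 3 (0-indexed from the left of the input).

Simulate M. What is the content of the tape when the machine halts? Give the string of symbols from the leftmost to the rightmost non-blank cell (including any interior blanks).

1___1

state=q0 head=3 tape=011[1]1   (q0,1)→(q1,1,←)
state=q1 head=2 tape=01[1]11   (q1,1)→(q1,_,←)
state=q1 head=1 tape=0[1]_11   (q1,1)→(q1,_,←)
state=q1 head=0 tape=[0]__11   (q1,0)→(q1,#,→)
state=q1 head=1 tape=#[_]_11   (q1,_)→(q1,1,→)
state=q1 head=2 tape=#1[_]11   (q1,_)→(q1,1,→)
state=q1 head=3 tape=#11[1]1   (q1,1)→(q1,_,←)
state=q1 head=2 tape=#1[1]_1   (q1,1)→(q1,_,←)
state=q1 head=1 tape=#[1]__1   (q1,1)→(q1,_,←)
state=q1 head=0 tape=[#]___1   (q1,#)→(q0,1,→)
state=q0 head=1 tape=1[_]__1
The non-blank tape span at halt is 1___1.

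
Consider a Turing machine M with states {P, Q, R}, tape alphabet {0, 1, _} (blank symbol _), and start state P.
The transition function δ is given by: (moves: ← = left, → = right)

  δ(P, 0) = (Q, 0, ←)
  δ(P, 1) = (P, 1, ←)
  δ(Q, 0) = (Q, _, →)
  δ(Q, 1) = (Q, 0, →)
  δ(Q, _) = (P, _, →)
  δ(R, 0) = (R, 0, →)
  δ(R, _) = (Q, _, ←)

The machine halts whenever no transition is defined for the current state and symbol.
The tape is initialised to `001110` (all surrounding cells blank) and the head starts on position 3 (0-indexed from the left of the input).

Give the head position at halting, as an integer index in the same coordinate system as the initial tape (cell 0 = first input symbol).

7

P | 001[1]10__   read 1 → write 1, move ←, go to P
P | 00[1]110__   read 1 → write 1, move ←, go to P
P | 0[0]1110__   read 0 → write 0, move ←, go to Q
Q | [0]01110__   read 0 → write _, move →, go to Q
Q | _[0]1110__   read 0 → write _, move →, go to Q
Q | __[1]110__   read 1 → write 0, move →, go to Q
Q | __0[1]10__   read 1 → write 0, move →, go to Q
Q | __00[1]0__   read 1 → write 0, move →, go to Q
Q | __000[0]__   read 0 → write _, move →, go to Q
Q | __000_[_]_   read _ → write _, move →, go to P
P | __000__[_]
At halt the head is at cell 7.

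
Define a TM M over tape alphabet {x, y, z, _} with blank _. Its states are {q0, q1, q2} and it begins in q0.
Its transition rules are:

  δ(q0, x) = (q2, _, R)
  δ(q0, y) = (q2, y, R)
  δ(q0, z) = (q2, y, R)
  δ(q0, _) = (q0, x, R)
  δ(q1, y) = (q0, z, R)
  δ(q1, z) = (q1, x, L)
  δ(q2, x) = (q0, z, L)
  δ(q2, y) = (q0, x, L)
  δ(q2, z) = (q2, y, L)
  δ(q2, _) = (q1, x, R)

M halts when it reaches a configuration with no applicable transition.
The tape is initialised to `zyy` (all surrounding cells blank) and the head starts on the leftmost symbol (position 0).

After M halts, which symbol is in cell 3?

x

state=q0 head=0 tape=_[z]yy__   (q0,z)→(q2,y,R)
state=q2 head=1 tape=_y[y]y__   (q2,y)→(q0,x,L)
state=q0 head=0 tape=_[y]xy__   (q0,y)→(q2,y,R)
state=q2 head=1 tape=_y[x]y__   (q2,x)→(q0,z,L)
state=q0 head=0 tape=_[y]zy__   (q0,y)→(q2,y,R)
state=q2 head=1 tape=_y[z]y__   (q2,z)→(q2,y,L)
state=q2 head=0 tape=_[y]yy__   (q2,y)→(q0,x,L)
state=q0 head=-1 tape=[_]xyy__   (q0,_)→(q0,x,R)
state=q0 head=0 tape=x[x]yy__   (q0,x)→(q2,_,R)
state=q2 head=1 tape=x_[y]y__   (q2,y)→(q0,x,L)
state=q0 head=0 tape=x[_]xy__   (q0,_)→(q0,x,R)
state=q0 head=1 tape=xx[x]y__   (q0,x)→(q2,_,R)
state=q2 head=2 tape=xx_[y]__   (q2,y)→(q0,x,L)
state=q0 head=1 tape=xx[_]x__   (q0,_)→(q0,x,R)
state=q0 head=2 tape=xxx[x]__   (q0,x)→(q2,_,R)
state=q2 head=3 tape=xxx_[_]_   (q2,_)→(q1,x,R)
state=q1 head=4 tape=xxx_x[_]
Cell 3 holds x when M halts.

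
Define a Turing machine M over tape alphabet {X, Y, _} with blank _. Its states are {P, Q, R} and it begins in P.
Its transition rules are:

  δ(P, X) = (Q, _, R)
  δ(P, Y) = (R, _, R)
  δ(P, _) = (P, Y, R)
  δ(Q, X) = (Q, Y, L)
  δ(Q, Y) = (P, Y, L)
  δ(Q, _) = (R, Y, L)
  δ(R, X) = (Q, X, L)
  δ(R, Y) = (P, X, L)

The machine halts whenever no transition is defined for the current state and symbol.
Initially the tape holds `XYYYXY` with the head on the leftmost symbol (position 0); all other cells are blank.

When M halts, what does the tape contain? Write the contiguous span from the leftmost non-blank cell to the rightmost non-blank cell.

P | __[X]YYYXY   read X → write _, move R, go to Q
Q | ___[Y]YYXY   read Y → write Y, move L, go to P
P | __[_]YYYXY   read _ → write Y, move R, go to P
P | __Y[Y]YYXY   read Y → write _, move R, go to R
R | __Y_[Y]YXY   read Y → write X, move L, go to P
P | __Y[_]XYXY   read _ → write Y, move R, go to P
P | __YY[X]YXY   read X → write _, move R, go to Q
Q | __YY_[Y]XY   read Y → write Y, move L, go to P
P | __YY[_]YXY   read _ → write Y, move R, go to P
P | __YYY[Y]XY   read Y → write _, move R, go to R
R | __YYY_[X]Y   read X → write X, move L, go to Q
Q | __YYY[_]XY   read _ → write Y, move L, go to R
R | __YY[Y]YXY   read Y → write X, move L, go to P
P | __Y[Y]XYXY   read Y → write _, move R, go to R
R | __Y_[X]YXY   read X → write X, move L, go to Q
Q | __Y[_]XYXY   read _ → write Y, move L, go to R
R | __[Y]YXYXY   read Y → write X, move L, go to P
P | _[_]XYXYXY   read _ → write Y, move R, go to P
P | _Y[X]YXYXY   read X → write _, move R, go to Q
Q | _Y_[Y]XYXY   read Y → write Y, move L, go to P
P | _Y[_]YXYXY   read _ → write Y, move R, go to P
P | _YY[Y]XYXY   read Y → write _, move R, go to R
R | _YY_[X]YXY   read X → write X, move L, go to Q
Q | _YY[_]XYXY   read _ → write Y, move L, go to R
R | _Y[Y]YXYXY   read Y → write X, move L, go to P
P | _[Y]XYXYXY   read Y → write _, move R, go to R
R | __[X]YXYXY   read X → write X, move L, go to Q
Q | _[_]XYXYXY   read _ → write Y, move L, go to R
R | [_]YXYXYXY
The non-blank tape span at halt is YXYXYXY.

YXYXYXY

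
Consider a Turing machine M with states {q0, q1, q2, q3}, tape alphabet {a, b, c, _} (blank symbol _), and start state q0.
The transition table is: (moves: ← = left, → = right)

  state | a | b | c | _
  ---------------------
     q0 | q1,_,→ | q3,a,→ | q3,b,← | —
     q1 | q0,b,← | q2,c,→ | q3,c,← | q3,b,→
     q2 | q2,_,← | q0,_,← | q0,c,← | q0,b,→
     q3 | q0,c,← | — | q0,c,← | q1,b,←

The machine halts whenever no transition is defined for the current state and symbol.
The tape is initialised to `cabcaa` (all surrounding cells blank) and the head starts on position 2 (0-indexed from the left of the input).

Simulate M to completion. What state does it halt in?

state=q0 head=2 tape=__ca[b]caa   (q0,b)→(q3,a,→)
state=q3 head=3 tape=__caa[c]aa   (q3,c)→(q0,c,←)
state=q0 head=2 tape=__ca[a]caa   (q0,a)→(q1,_,→)
state=q1 head=3 tape=__ca_[c]aa   (q1,c)→(q3,c,←)
state=q3 head=2 tape=__ca[_]caa   (q3,_)→(q1,b,←)
state=q1 head=1 tape=__c[a]bcaa   (q1,a)→(q0,b,←)
state=q0 head=0 tape=__[c]bbcaa   (q0,c)→(q3,b,←)
state=q3 head=-1 tape=_[_]bbbcaa   (q3,_)→(q1,b,←)
state=q1 head=-2 tape=[_]bbbbcaa   (q1,_)→(q3,b,→)
state=q3 head=-1 tape=b[b]bbbcaa
No transition is defined for (q3, b); M halts in state q3.

q3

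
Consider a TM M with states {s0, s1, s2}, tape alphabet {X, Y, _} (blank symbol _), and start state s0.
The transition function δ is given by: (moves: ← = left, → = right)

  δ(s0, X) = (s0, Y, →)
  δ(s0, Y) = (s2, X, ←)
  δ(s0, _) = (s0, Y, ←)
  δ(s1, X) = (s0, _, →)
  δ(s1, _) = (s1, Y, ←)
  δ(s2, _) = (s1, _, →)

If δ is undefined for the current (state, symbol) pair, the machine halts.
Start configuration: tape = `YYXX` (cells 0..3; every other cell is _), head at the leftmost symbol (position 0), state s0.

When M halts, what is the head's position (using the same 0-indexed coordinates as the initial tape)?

state=s0 head=0 tape=_[Y]YXX_   (s0,Y)→(s2,X,←)
state=s2 head=-1 tape=[_]XYXX_   (s2,_)→(s1,_,→)
state=s1 head=0 tape=_[X]YXX_   (s1,X)→(s0,_,→)
state=s0 head=1 tape=__[Y]XX_   (s0,Y)→(s2,X,←)
state=s2 head=0 tape=_[_]XXX_   (s2,_)→(s1,_,→)
state=s1 head=1 tape=__[X]XX_   (s1,X)→(s0,_,→)
state=s0 head=2 tape=___[X]X_   (s0,X)→(s0,Y,→)
state=s0 head=3 tape=___Y[X]_   (s0,X)→(s0,Y,→)
state=s0 head=4 tape=___YY[_]   (s0,_)→(s0,Y,←)
state=s0 head=3 tape=___Y[Y]Y   (s0,Y)→(s2,X,←)
state=s2 head=2 tape=___[Y]XY
At halt the head is at cell 2.

2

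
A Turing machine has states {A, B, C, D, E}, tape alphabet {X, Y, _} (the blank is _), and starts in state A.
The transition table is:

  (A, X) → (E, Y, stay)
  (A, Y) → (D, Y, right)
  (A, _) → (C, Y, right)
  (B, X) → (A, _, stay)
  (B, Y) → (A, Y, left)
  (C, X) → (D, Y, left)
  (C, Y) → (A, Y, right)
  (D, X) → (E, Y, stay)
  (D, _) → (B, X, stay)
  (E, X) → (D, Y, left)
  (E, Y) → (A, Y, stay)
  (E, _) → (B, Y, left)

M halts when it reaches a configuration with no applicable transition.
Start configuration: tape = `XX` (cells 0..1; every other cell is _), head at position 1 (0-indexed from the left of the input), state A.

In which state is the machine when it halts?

C

A | X[X]__   read X → write Y, move stay, go to E
E | X[Y]__   read Y → write Y, move stay, go to A
A | X[Y]__   read Y → write Y, move right, go to D
D | XY[_]_   read _ → write X, move stay, go to B
B | XY[X]_   read X → write _, move stay, go to A
A | XY[_]_   read _ → write Y, move right, go to C
C | XYY[_]
No transition is defined for (C, _); M halts in state C.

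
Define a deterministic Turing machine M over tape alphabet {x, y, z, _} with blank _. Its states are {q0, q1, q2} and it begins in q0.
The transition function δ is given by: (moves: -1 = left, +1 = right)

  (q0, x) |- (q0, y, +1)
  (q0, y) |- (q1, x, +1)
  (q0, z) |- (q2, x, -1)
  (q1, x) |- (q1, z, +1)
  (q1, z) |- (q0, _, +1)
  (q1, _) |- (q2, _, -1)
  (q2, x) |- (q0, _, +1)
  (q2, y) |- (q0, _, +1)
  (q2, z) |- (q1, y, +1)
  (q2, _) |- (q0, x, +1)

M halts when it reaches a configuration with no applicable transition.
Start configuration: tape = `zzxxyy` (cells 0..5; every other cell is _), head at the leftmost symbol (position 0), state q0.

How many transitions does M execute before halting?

9

state=q0 head=0 tape=_[z]zxxyy   (q0,z)→(q2,x,-1)
state=q2 head=-1 tape=[_]xzxxyy   (q2,_)→(q0,x,+1)
state=q0 head=0 tape=x[x]zxxyy   (q0,x)→(q0,y,+1)
state=q0 head=1 tape=xy[z]xxyy   (q0,z)→(q2,x,-1)
state=q2 head=0 tape=x[y]xxxyy   (q2,y)→(q0,_,+1)
state=q0 head=1 tape=x_[x]xxyy   (q0,x)→(q0,y,+1)
state=q0 head=2 tape=x_y[x]xyy   (q0,x)→(q0,y,+1)
state=q0 head=3 tape=x_yy[x]yy   (q0,x)→(q0,y,+1)
state=q0 head=4 tape=x_yyy[y]y   (q0,y)→(q1,x,+1)
state=q1 head=5 tape=x_yyyx[y]
M halts after 9 transitions.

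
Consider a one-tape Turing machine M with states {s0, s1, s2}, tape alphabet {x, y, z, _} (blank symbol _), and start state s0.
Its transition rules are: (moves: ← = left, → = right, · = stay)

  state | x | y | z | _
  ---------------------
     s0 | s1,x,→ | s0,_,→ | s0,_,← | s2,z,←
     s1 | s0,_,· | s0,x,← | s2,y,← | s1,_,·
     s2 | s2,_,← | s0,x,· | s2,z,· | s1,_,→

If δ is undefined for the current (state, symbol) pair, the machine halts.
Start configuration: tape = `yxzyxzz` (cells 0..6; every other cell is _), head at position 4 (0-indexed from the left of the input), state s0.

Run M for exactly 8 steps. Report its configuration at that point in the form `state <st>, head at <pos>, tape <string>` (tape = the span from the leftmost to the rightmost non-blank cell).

s0 | yxzy[x]zz   read x → write x, move →, go to s1
s1 | yxzyx[z]z   read z → write y, move ←, go to s2
s2 | yxzy[x]yz   read x → write _, move ←, go to s2
s2 | yxz[y]_yz   read y → write x, move ·, go to s0
s0 | yxz[x]_yz   read x → write x, move →, go to s1
s1 | yxzx[_]yz   read _ → write _, move ·, go to s1
s1 | yxzx[_]yz   read _ → write _, move ·, go to s1
s1 | yxzx[_]yz   read _ → write _, move ·, go to s1
s1 | yxzx[_]yz
After 8 steps: state s1, head at 4, tape yxzx_yz.

state s1, head at 4, tape yxzx_yz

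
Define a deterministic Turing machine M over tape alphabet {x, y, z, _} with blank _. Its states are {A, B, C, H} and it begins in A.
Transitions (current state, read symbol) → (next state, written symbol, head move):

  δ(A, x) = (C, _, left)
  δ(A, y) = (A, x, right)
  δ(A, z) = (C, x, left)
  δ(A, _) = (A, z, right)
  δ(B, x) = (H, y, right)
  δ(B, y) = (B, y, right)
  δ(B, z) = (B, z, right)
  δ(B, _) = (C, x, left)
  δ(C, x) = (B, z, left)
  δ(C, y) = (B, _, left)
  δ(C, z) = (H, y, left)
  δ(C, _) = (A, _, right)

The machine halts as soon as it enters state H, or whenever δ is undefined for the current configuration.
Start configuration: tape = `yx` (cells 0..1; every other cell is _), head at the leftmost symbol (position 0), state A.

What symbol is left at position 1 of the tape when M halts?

A | __[y]x   read y → write x, move right, go to A
A | __x[x]   read x → write _, move left, go to C
C | __[x]_   read x → write z, move left, go to B
B | _[_]z_   read _ → write x, move left, go to C
C | [_]xz_   read _ → write _, move right, go to A
A | _[x]z_   read x → write _, move left, go to C
C | [_]_z_   read _ → write _, move right, go to A
A | _[_]z_   read _ → write z, move right, go to A
A | _z[z]_   read z → write x, move left, go to C
C | _[z]x_   read z → write y, move left, go to H
H | [_]yx_
Cell 1 holds _ when M halts.

_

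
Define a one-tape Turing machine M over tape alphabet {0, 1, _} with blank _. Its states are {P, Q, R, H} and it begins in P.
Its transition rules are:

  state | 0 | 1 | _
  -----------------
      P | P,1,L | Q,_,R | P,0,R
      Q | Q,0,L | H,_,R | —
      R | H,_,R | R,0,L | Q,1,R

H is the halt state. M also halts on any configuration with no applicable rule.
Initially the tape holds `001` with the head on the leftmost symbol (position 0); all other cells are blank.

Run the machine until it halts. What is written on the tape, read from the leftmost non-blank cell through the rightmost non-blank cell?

0_01

P | _[0]01   read 0 → write 1, move L, go to P
P | [_]101   read _ → write 0, move R, go to P
P | 0[1]01   read 1 → write _, move R, go to Q
Q | 0_[0]1   read 0 → write 0, move L, go to Q
Q | 0[_]01
The non-blank tape span at halt is 0_01.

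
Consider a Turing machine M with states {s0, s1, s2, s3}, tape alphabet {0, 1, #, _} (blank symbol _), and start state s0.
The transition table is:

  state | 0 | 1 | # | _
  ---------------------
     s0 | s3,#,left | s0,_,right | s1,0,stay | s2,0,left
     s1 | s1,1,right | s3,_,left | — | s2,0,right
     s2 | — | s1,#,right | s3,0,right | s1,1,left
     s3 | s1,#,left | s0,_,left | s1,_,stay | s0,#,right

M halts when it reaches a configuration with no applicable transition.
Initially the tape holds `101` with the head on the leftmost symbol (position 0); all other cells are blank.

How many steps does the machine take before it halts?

state=s0 head=0 tape=_[1]01_   (s0,1)→(s0,_,right)
state=s0 head=1 tape=__[0]1_   (s0,0)→(s3,#,left)
state=s3 head=0 tape=_[_]#1_   (s3,_)→(s0,#,right)
state=s0 head=1 tape=_#[#]1_   (s0,#)→(s1,0,stay)
state=s1 head=1 tape=_#[0]1_   (s1,0)→(s1,1,right)
state=s1 head=2 tape=_#1[1]_   (s1,1)→(s3,_,left)
state=s3 head=1 tape=_#[1]__   (s3,1)→(s0,_,left)
state=s0 head=0 tape=_[#]___   (s0,#)→(s1,0,stay)
state=s1 head=0 tape=_[0]___   (s1,0)→(s1,1,right)
state=s1 head=1 tape=_1[_]__   (s1,_)→(s2,0,right)
state=s2 head=2 tape=_10[_]_   (s2,_)→(s1,1,left)
state=s1 head=1 tape=_1[0]1_   (s1,0)→(s1,1,right)
state=s1 head=2 tape=_11[1]_   (s1,1)→(s3,_,left)
state=s3 head=1 tape=_1[1]__   (s3,1)→(s0,_,left)
state=s0 head=0 tape=_[1]___   (s0,1)→(s0,_,right)
state=s0 head=1 tape=__[_]__   (s0,_)→(s2,0,left)
state=s2 head=0 tape=_[_]0__   (s2,_)→(s1,1,left)
state=s1 head=-1 tape=[_]10__   (s1,_)→(s2,0,right)
state=s2 head=0 tape=0[1]0__   (s2,1)→(s1,#,right)
state=s1 head=1 tape=0#[0]__   (s1,0)→(s1,1,right)
state=s1 head=2 tape=0#1[_]_   (s1,_)→(s2,0,right)
state=s2 head=3 tape=0#10[_]   (s2,_)→(s1,1,left)
state=s1 head=2 tape=0#1[0]1   (s1,0)→(s1,1,right)
state=s1 head=3 tape=0#11[1]   (s1,1)→(s3,_,left)
state=s3 head=2 tape=0#1[1]_   (s3,1)→(s0,_,left)
state=s0 head=1 tape=0#[1]__   (s0,1)→(s0,_,right)
state=s0 head=2 tape=0#_[_]_   (s0,_)→(s2,0,left)
state=s2 head=1 tape=0#[_]0_   (s2,_)→(s1,1,left)
state=s1 head=0 tape=0[#]10_
M halts after 28 transitions.

28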